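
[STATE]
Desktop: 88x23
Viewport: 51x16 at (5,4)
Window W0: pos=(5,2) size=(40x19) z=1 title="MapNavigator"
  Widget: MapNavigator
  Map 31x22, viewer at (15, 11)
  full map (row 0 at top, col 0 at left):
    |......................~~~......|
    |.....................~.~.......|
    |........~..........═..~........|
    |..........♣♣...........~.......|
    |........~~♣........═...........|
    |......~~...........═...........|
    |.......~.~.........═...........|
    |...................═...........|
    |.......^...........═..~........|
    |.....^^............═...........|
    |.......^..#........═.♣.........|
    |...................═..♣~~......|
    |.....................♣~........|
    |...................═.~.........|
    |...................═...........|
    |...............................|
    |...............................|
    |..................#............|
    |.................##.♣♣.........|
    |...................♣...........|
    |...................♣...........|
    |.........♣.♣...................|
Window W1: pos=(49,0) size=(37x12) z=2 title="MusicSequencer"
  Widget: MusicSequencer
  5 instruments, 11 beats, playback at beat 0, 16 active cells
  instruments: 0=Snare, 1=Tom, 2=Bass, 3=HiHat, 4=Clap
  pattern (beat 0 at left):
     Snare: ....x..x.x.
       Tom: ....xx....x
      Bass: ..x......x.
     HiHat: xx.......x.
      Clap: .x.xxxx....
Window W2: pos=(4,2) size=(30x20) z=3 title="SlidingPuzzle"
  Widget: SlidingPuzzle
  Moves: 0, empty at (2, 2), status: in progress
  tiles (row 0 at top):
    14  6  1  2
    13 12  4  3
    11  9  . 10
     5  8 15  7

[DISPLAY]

────────────────────────────┨──────────┨    ┃ Snare
┌────┬────┬────┬────┐       ┃.......   ┃    ┃   Tom
│ 14 │  6 │  1 │  2 │       ┃.......   ┃    ┃  Bass
├────┼────┼────┼────┤       ┃.......   ┃    ┃ HiHat
│ 13 │ 12 │  4 │  3 │       ┃.......   ┃    ┃  Clap
├────┼────┼────┼────┤       ┃.......   ┃    ┃      
│ 11 │  9 │    │ 10 │       ┃.......   ┃    ┃      
├────┼────┼────┼────┤       ┃.......   ┃    ┗━━━━━━
│  5 │  8 │ 15 │  7 │       ┃~......   ┃           
└────┴────┴────┴────┘       ┃.......   ┃           
Moves: 0                    ┃.......   ┃           
                            ┃.......   ┃           
                            ┃.......   ┃           
                            ┃.......   ┃           
                            ┃.......   ┃           
                            ┃.......   ┃           


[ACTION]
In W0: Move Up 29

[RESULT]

────────────────────────────┨──────────┨    ┃ Snare
┌────┬────┬────┬────┐       ┃          ┃    ┃   Tom
│ 14 │  6 │  1 │  2 │       ┃          ┃    ┃  Bass
├────┼────┼────┼────┤       ┃          ┃    ┃ HiHat
│ 13 │ 12 │  4 │  3 │       ┃          ┃    ┃  Clap
├────┼────┼────┼────┤       ┃          ┃    ┃      
│ 11 │  9 │    │ 10 │       ┃          ┃    ┃      
├────┼────┼────┼────┤       ┃          ┃    ┗━━━━━━
│  5 │  8 │ 15 │  7 │       ┃~......   ┃           
└────┴────┴────┴────┘       ┃.......   ┃           
Moves: 0                    ┃.......   ┃           
                            ┃.......   ┃           
                            ┃.......   ┃           
                            ┃.......   ┃           
                            ┃.......   ┃           
                            ┃.......   ┃           


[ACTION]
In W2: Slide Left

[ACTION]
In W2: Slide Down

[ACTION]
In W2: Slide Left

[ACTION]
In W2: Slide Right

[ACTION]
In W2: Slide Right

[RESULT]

────────────────────────────┨──────────┨    ┃ Snare
┌────┬────┬────┬────┐       ┃          ┃    ┃   Tom
│ 14 │  6 │  1 │  2 │       ┃          ┃    ┃  Bass
├────┼────┼────┼────┤       ┃          ┃    ┃ HiHat
│ 13 │    │ 12 │  4 │       ┃          ┃    ┃  Clap
├────┼────┼────┼────┤       ┃          ┃    ┃      
│ 11 │  9 │ 10 │  3 │       ┃          ┃    ┃      
├────┼────┼────┼────┤       ┃          ┃    ┗━━━━━━
│  5 │  8 │ 15 │  7 │       ┃~......   ┃           
└────┴────┴────┴────┘       ┃.......   ┃           
Moves: 4                    ┃.......   ┃           
                            ┃.......   ┃           
                            ┃.......   ┃           
                            ┃.......   ┃           
                            ┃.......   ┃           
                            ┃.......   ┃           


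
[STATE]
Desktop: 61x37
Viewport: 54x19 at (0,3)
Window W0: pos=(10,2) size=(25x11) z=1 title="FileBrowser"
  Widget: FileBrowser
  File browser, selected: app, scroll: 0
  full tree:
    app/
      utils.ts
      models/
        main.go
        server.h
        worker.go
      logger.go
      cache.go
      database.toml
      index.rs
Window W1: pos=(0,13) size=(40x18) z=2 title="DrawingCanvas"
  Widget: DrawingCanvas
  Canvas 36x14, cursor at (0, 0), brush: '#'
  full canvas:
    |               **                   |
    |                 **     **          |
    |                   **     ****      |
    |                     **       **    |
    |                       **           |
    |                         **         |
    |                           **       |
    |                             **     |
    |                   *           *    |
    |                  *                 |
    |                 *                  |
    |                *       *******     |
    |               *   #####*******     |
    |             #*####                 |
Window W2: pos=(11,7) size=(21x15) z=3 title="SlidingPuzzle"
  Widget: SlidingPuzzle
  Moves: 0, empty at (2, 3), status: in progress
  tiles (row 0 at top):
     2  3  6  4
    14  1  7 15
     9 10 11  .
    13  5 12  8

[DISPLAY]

          ┃ FileBrowser           ┃                   
          ┠───────────────────────┨                   
          ┃> [-] app/             ┃                   
          ┃    utils.ts           ┃                   
          ┃┏━━━━━━━━━━━━━━━━━━━┓  ┃                   
          ┃┃ SlidingPuzzle     ┃  ┃                   
          ┃┠───────────────────┨  ┃                   
          ┃┃┌────┬────┬────┬───┃  ┃                   
          ┃┃│  2 │  3 │  6 │  4┃  ┃                   
          ┗┃├────┼────┼────┼───┃━━┛                   
┏━━━━━━━━━━┃│ 14 │  1 │  7 │ 15┃━━━━━━━┓              
┃ DrawingCa┃├────┼────┼────┼───┃       ┃              
┠──────────┃│  9 │ 10 │ 11 │   ┃───────┨              
┃+         ┃├────┼────┼────┼───┃       ┃              
┃          ┃│ 13 │  5 │ 12 │  8┃       ┃              
┃          ┃└────┴────┴────┴───┃       ┃              
┃          ┃Moves: 0           ┃*      ┃              
┃          ┃                   ┃       ┃              
┃          ┗━━━━━━━━━━━━━━━━━━━┛       ┃              


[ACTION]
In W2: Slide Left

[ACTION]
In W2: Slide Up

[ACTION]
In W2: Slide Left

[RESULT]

          ┃ FileBrowser           ┃                   
          ┠───────────────────────┨                   
          ┃> [-] app/             ┃                   
          ┃    utils.ts           ┃                   
          ┃┏━━━━━━━━━━━━━━━━━━━┓  ┃                   
          ┃┃ SlidingPuzzle     ┃  ┃                   
          ┃┠───────────────────┨  ┃                   
          ┃┃┌────┬────┬────┬───┃  ┃                   
          ┃┃│  2 │  3 │  6 │  4┃  ┃                   
          ┗┃├────┼────┼────┼───┃━━┛                   
┏━━━━━━━━━━┃│ 14 │  1 │  7 │ 15┃━━━━━━━┓              
┃ DrawingCa┃├────┼────┼────┼───┃       ┃              
┠──────────┃│  9 │ 10 │ 11 │  8┃───────┨              
┃+         ┃├────┼────┼────┼───┃       ┃              
┃          ┃│ 13 │  5 │ 12 │   ┃       ┃              
┃          ┃└────┴────┴────┴───┃       ┃              
┃          ┃Moves: 1           ┃*      ┃              
┃          ┃                   ┃       ┃              
┃          ┗━━━━━━━━━━━━━━━━━━━┛       ┃              


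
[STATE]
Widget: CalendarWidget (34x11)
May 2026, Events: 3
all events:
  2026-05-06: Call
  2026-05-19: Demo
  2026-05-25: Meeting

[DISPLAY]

             May 2026             
Mo Tu We Th Fr Sa Su              
             1  2  3              
 4  5  6*  7  8  9 10             
11 12 13 14 15 16 17              
18 19* 20 21 22 23 24             
25* 26 27 28 29 30 31             
                                  
                                  
                                  
                                  


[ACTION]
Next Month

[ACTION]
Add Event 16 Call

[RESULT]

            June 2026             
Mo Tu We Th Fr Sa Su              
 1  2  3  4  5  6  7              
 8  9 10 11 12 13 14              
15 16* 17 18 19 20 21             
22 23 24 25 26 27 28              
29 30                             
                                  
                                  
                                  
                                  


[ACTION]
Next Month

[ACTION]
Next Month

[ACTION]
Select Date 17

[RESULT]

           August 2026            
Mo Tu We Th Fr Sa Su              
                1  2              
 3  4  5  6  7  8  9              
10 11 12 13 14 15 16              
[17] 18 19 20 21 22 23            
24 25 26 27 28 29 30              
31                                
                                  
                                  
                                  


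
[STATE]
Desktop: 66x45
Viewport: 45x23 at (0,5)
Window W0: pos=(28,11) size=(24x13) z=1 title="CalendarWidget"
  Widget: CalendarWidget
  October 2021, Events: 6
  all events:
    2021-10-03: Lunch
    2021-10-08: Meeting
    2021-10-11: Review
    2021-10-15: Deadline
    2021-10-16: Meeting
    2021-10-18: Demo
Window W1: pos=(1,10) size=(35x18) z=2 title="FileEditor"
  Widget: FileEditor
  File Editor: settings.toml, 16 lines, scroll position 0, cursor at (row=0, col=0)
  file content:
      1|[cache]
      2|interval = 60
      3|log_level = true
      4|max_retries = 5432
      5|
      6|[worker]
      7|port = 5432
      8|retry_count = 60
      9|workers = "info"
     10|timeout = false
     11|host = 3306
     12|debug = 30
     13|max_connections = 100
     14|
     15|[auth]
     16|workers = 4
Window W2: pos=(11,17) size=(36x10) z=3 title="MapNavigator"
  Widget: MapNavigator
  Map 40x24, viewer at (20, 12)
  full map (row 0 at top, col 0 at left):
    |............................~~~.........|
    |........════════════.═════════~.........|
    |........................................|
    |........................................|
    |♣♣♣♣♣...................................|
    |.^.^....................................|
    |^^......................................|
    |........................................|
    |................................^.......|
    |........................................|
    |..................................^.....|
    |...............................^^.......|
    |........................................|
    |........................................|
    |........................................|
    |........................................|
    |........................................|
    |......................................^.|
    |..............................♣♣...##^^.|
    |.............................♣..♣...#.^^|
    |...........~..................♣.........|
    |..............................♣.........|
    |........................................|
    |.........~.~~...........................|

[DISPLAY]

                                             
                                             
                                             
                                             
                                             
 ┏━━━━━━━━━━━━━━━━━━━━━━━━━━━━━━━━━┓         
 ┃ FileEditor                      ┃━━━━━━━━━
 ┠─────────────────────────────────┨arWidget 
 ┃█cache]                         ▲┃─────────
 ┃interval = 60                   █┃tober 202
 ┃log_level = true                ░┃e Th Fr S
 ┃max_retries = 5432              ░┃      1  
 ┃         ┏━━━━━━━━━━━━━━━━━━━━━━━━━━━━━━━━━
 ┃[worker] ┃ MapNavigator                    
 ┃port = 54┠─────────────────────────────────
 ┃retry_cou┃.................................
 ┃workers =┃...............................^.
 ┃timeout =┃............................^^...
 ┃host = 33┃.................@...............
 ┃debug = 3┃.................................
 ┃max_conne┃.................................
 ┃         ┗━━━━━━━━━━━━━━━━━━━━━━━━━━━━━━━━━
 ┗━━━━━━━━━━━━━━━━━━━━━━━━━━━━━━━━━┛         


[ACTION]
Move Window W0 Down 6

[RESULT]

                                             
                                             
                                             
                                             
                                             
 ┏━━━━━━━━━━━━━━━━━━━━━━━━━━━━━━━━━┓         
 ┃ FileEditor                      ┃         
 ┠─────────────────────────────────┨         
 ┃█cache]                         ▲┃         
 ┃interval = 60                   █┃         
 ┃log_level = true                ░┃         
 ┃max_retries = 5432              ░┃         
 ┃         ┏━━━━━━━━━━━━━━━━━━━━━━━━━━━━━━━━━
 ┃[worker] ┃ MapNavigator                    
 ┃port = 54┠─────────────────────────────────
 ┃retry_cou┃.................................
 ┃workers =┃...............................^.
 ┃timeout =┃............................^^...
 ┃host = 33┃.................@...............
 ┃debug = 3┃.................................
 ┃max_conne┃.................................
 ┃         ┗━━━━━━━━━━━━━━━━━━━━━━━━━━━━━━━━━
 ┗━━━━━━━━━━━━━━━━━━━━━━━━━━━━━━━━━┛         


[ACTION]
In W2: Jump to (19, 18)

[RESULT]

                                             
                                             
                                             
                                             
                                             
 ┏━━━━━━━━━━━━━━━━━━━━━━━━━━━━━━━━━┓         
 ┃ FileEditor                      ┃         
 ┠─────────────────────────────────┨         
 ┃█cache]                         ▲┃         
 ┃interval = 60                   █┃         
 ┃log_level = true                ░┃         
 ┃max_retries = 5432              ░┃         
 ┃         ┏━━━━━━━━━━━━━━━━━━━━━━━━━━━━━━━━━
 ┃[worker] ┃ MapNavigator                    
 ┃port = 54┠─────────────────────────────────
 ┃retry_cou┃.................................
 ┃workers =┃.................................
 ┃timeout =┃.................................
 ┃host = 33┃.................@..........♣♣...
 ┃debug = 3┃...........................♣..♣..
 ┃max_conne┃.........~..................♣....
 ┃         ┗━━━━━━━━━━━━━━━━━━━━━━━━━━━━━━━━━
 ┗━━━━━━━━━━━━━━━━━━━━━━━━━━━━━━━━━┛         


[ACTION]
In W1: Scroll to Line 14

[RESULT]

                                             
                                             
                                             
                                             
                                             
 ┏━━━━━━━━━━━━━━━━━━━━━━━━━━━━━━━━━┓         
 ┃ FileEditor                      ┃         
 ┠─────────────────────────────────┨         
 ┃log_level = true                ▲┃         
 ┃max_retries = 5432              ░┃         
 ┃                                ░┃         
 ┃[worker]                        ░┃         
 ┃port = 54┏━━━━━━━━━━━━━━━━━━━━━━━━━━━━━━━━━
 ┃retry_cou┃ MapNavigator                    
 ┃workers =┠─────────────────────────────────
 ┃timeout =┃.................................
 ┃host = 33┃.................................
 ┃debug = 3┃.................................
 ┃max_conne┃.................@..........♣♣...
 ┃         ┃...........................♣..♣..
 ┃[auth]   ┃.........~..................♣....
 ┃workers =┗━━━━━━━━━━━━━━━━━━━━━━━━━━━━━━━━━
 ┗━━━━━━━━━━━━━━━━━━━━━━━━━━━━━━━━━┛         


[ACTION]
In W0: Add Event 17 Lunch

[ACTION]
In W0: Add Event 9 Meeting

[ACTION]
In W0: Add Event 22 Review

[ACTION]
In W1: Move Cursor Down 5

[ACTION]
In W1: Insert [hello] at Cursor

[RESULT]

                                             
                                             
                                             
                                             
                                             
 ┏━━━━━━━━━━━━━━━━━━━━━━━━━━━━━━━━━┓         
 ┃ FileEditor                      ┃         
 ┠─────────────────────────────────┨         
 ┃log_level = true                ▲┃         
 ┃max_retries = 5432              ░┃         
 ┃                                ░┃         
 ┃hello█worker]                   ░┃         
 ┃port = 54┏━━━━━━━━━━━━━━━━━━━━━━━━━━━━━━━━━
 ┃retry_cou┃ MapNavigator                    
 ┃workers =┠─────────────────────────────────
 ┃timeout =┃.................................
 ┃host = 33┃.................................
 ┃debug = 3┃.................................
 ┃max_conne┃.................@..........♣♣...
 ┃         ┃...........................♣..♣..
 ┃[auth]   ┃.........~..................♣....
 ┃workers =┗━━━━━━━━━━━━━━━━━━━━━━━━━━━━━━━━━
 ┗━━━━━━━━━━━━━━━━━━━━━━━━━━━━━━━━━┛         


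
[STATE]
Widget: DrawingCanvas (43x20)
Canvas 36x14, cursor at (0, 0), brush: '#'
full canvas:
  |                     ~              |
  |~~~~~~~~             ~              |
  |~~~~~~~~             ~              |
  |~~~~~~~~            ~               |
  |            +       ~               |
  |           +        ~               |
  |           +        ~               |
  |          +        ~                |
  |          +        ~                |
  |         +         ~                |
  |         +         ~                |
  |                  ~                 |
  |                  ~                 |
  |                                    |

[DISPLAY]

+                    ~                     
~~~~~~~~             ~                     
~~~~~~~~             ~                     
~~~~~~~~            ~                      
            +       ~                      
           +        ~                      
           +        ~                      
          +        ~                       
          +        ~                       
         +         ~                       
         +         ~                       
                  ~                        
                  ~                        
                                           
                                           
                                           
                                           
                                           
                                           
                                           


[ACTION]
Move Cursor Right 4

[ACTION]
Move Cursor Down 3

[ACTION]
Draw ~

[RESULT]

                     ~                     
~~~~~~~~             ~                     
~~~~~~~~             ~                     
~~~~~~~~            ~                      
            +       ~                      
           +        ~                      
           +        ~                      
          +        ~                       
          +        ~                       
         +         ~                       
         +         ~                       
                  ~                        
                  ~                        
                                           
                                           
                                           
                                           
                                           
                                           
                                           


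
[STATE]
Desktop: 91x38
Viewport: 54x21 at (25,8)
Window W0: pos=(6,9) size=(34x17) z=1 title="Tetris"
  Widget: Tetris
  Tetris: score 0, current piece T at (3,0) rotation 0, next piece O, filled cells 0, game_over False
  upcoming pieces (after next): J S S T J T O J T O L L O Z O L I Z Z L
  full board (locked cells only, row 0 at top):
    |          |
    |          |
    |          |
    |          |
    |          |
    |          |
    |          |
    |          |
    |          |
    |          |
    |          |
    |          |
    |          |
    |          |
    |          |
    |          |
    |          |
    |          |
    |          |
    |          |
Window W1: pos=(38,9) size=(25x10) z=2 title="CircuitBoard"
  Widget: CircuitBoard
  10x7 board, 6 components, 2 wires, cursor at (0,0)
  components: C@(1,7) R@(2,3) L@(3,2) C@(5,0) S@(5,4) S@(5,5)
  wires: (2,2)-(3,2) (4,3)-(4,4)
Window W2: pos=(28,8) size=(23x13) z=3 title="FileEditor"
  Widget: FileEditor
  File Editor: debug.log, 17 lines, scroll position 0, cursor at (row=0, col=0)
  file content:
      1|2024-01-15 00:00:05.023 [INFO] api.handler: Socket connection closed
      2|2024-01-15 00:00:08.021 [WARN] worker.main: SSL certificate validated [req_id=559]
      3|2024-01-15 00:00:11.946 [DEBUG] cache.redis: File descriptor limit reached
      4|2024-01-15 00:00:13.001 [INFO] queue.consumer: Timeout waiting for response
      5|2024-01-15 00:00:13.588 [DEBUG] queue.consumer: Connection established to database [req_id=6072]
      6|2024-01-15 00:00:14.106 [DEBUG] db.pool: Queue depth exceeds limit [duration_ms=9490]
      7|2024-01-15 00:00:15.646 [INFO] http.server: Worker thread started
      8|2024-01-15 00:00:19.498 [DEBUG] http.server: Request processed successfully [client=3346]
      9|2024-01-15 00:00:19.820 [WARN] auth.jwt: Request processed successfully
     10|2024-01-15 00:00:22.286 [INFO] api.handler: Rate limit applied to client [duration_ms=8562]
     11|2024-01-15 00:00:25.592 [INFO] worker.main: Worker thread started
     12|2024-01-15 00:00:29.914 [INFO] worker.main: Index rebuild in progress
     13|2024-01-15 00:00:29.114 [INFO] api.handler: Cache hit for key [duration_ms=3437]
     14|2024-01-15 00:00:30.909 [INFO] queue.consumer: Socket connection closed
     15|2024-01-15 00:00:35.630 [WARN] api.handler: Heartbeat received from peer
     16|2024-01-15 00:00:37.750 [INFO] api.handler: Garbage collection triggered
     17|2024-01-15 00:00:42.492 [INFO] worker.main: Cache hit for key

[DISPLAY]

   ┏━━━━━━━━━━━━━━━━━━━━━┓                            
━━━┃ FileEditor          ┃━━━━━━━━━━━┓                
   ┠─────────────────────┨d          ┃                
───┃█024-01-15 00:00:05.▲┃───────────┨                
   ┃2024-01-15 00:00:08.█┃ 5 6 7 8 9 ┃                
   ┃2024-01-15 00:00:11.░┃           ┃                
   ┃2024-01-15 00:00:13.░┃           ┃                
   ┃2024-01-15 00:00:13.░┃           ┃                
   ┃2024-01-15 00:00:14.░┃           ┃                
   ┃2024-01-15 00:00:15.░┃·   R      ┃                
   ┃2024-01-15 00:00:19.░┃━━━━━━━━━━━┛                
   ┃2024-01-15 00:00:19.▼┃                            
   ┗━━━━━━━━━━━━━━━━━━━━━┛                            
              ┃                                       
              ┃                                       
              ┃                                       
              ┃                                       
━━━━━━━━━━━━━━┛                                       
                                                      
                                                      
                                                      


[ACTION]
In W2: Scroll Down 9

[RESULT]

   ┏━━━━━━━━━━━━━━━━━━━━━┓                            
━━━┃ FileEditor          ┃━━━━━━━━━━━┓                
   ┠─────────────────────┨d          ┃                
───┃2024-01-15 00:00:19.▲┃───────────┨                
   ┃2024-01-15 00:00:22.░┃ 5 6 7 8 9 ┃                
   ┃2024-01-15 00:00:25.░┃           ┃                
   ┃2024-01-15 00:00:29.░┃           ┃                
   ┃2024-01-15 00:00:29.░┃           ┃                
   ┃2024-01-15 00:00:30.░┃           ┃                
   ┃2024-01-15 00:00:35.░┃·   R      ┃                
   ┃2024-01-15 00:00:37.█┃━━━━━━━━━━━┛                
   ┃2024-01-15 00:00:42.▼┃                            
   ┗━━━━━━━━━━━━━━━━━━━━━┛                            
              ┃                                       
              ┃                                       
              ┃                                       
              ┃                                       
━━━━━━━━━━━━━━┛                                       
                                                      
                                                      
                                                      


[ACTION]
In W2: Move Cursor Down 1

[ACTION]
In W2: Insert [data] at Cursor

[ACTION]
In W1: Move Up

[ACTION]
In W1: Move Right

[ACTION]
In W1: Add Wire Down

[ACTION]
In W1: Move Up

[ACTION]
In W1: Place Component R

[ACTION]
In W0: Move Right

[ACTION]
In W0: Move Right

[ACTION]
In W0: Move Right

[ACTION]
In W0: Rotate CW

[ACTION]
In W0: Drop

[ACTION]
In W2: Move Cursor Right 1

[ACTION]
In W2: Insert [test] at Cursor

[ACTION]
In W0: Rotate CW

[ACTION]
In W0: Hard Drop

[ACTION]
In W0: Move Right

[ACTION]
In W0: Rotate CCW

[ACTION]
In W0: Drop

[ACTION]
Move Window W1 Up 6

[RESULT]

   ┏━━━━━━━━━━━━━━━━━━━━━┓           ┃                
━━━┃ FileEditor          ┃           ┃                
   ┠─────────────────────┨           ┃                
───┃2024-01-15 00:00:19.▲┃·   R      ┃                
   ┃2024-01-15 00:00:22.░┃━━━━━━━━━━━┛                
   ┃2024-01-15 00:00:25.░┃                            
   ┃2024-01-15 00:00:29.░┃                            
   ┃2024-01-15 00:00:29.░┃                            
   ┃2024-01-15 00:00:30.░┃                            
   ┃2024-01-15 00:00:35.░┃                            
   ┃2024-01-15 00:00:37.█┃                            
   ┃2024-01-15 00:00:42.▼┃                            
   ┗━━━━━━━━━━━━━━━━━━━━━┛                            
              ┃                                       
              ┃                                       
              ┃                                       
              ┃                                       
━━━━━━━━━━━━━━┛                                       
                                                      
                                                      
                                                      


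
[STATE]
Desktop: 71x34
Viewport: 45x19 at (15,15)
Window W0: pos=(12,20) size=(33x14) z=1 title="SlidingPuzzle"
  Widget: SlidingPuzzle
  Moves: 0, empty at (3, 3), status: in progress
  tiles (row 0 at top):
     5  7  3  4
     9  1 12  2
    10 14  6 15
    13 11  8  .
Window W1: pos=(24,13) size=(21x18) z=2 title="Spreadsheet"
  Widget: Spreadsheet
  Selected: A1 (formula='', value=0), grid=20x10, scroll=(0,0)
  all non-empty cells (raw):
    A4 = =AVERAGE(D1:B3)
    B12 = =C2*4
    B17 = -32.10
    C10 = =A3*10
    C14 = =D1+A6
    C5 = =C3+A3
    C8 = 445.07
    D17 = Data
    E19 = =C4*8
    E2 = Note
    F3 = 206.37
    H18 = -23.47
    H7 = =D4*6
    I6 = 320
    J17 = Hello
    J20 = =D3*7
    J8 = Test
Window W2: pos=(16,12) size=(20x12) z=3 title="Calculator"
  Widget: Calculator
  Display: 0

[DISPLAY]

 ┃                 0┃────────┨               
 ┃┌───┬───┬───┬───┐ ┃        ┃               
 ┃│ 7 │ 8 │ 9 │ ÷ │ ┃    B   ┃               
 ┃├───┼───┼───┼───┤ ┃--------┃               
 ┃│ 4 │ 5 │ 6 │ × │ ┃]       ┃               
━┃├───┼───┼───┼───┤ ┃0       ┃               
l┃│ 1 │ 2 │ 3 │ - │ ┃0       ┃               
─┃└───┴───┴───┴───┘ ┃0       ┃               
─┗━━━━━━━━━━━━━━━━━━┛0       ┃               
 5 │  7 │┃  6        0       ┃               
───┼────┼┃  7        0       ┃               
 9 │  1 │┃  8        0       ┃               
───┼────┼┃  9        0       ┃               
10 │ 14 │┃ 10        0       ┃               
───┼────┼┃ 11        0       ┃               
13 │ 11 │┗━━━━━━━━━━━━━━━━━━━┛               
───┴────┴────┴────┘          ┃               
ves: 0                       ┃               
━━━━━━━━━━━━━━━━━━━━━━━━━━━━━┛               


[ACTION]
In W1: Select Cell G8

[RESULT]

 ┃                 0┃────────┨               
 ┃┌───┬───┬───┬───┐ ┃        ┃               
 ┃│ 7 │ 8 │ 9 │ ÷ │ ┃    B   ┃               
 ┃├───┼───┼───┼───┤ ┃--------┃               
 ┃│ 4 │ 5 │ 6 │ × │ ┃0       ┃               
━┃├───┼───┼───┼───┤ ┃0       ┃               
l┃│ 1 │ 2 │ 3 │ - │ ┃0       ┃               
─┃└───┴───┴───┴───┘ ┃0       ┃               
─┗━━━━━━━━━━━━━━━━━━┛0       ┃               
 5 │  7 │┃  6        0       ┃               
───┼────┼┃  7        0       ┃               
 9 │  1 │┃  8        0       ┃               
───┼────┼┃  9        0       ┃               
10 │ 14 │┃ 10        0       ┃               
───┼────┼┃ 11        0       ┃               
13 │ 11 │┗━━━━━━━━━━━━━━━━━━━┛               
───┴────┴────┴────┘          ┃               
ves: 0                       ┃               
━━━━━━━━━━━━━━━━━━━━━━━━━━━━━┛               


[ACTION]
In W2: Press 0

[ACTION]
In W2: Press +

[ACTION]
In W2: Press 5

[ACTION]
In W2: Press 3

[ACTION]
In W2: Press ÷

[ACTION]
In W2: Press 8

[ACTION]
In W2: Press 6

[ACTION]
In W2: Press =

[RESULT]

 ┃      0.6162790698┃────────┨               
 ┃┌───┬───┬───┬───┐ ┃        ┃               
 ┃│ 7 │ 8 │ 9 │ ÷ │ ┃    B   ┃               
 ┃├───┼───┼───┼───┤ ┃--------┃               
 ┃│ 4 │ 5 │ 6 │ × │ ┃0       ┃               
━┃├───┼───┼───┼───┤ ┃0       ┃               
l┃│ 1 │ 2 │ 3 │ - │ ┃0       ┃               
─┃└───┴───┴───┴───┘ ┃0       ┃               
─┗━━━━━━━━━━━━━━━━━━┛0       ┃               
 5 │  7 │┃  6        0       ┃               
───┼────┼┃  7        0       ┃               
 9 │  1 │┃  8        0       ┃               
───┼────┼┃  9        0       ┃               
10 │ 14 │┃ 10        0       ┃               
───┼────┼┃ 11        0       ┃               
13 │ 11 │┗━━━━━━━━━━━━━━━━━━━┛               
───┴────┴────┴────┘          ┃               
ves: 0                       ┃               
━━━━━━━━━━━━━━━━━━━━━━━━━━━━━┛               


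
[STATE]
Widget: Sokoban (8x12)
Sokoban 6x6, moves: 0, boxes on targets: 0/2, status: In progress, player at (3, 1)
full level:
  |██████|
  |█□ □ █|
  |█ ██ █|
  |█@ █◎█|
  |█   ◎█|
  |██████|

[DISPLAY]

██████  
█□ □ █  
█ ██ █  
█@ █◎█  
█   ◎█  
██████  
Moves: 0
        
        
        
        
        


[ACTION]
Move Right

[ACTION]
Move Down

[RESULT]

██████  
█□ □ █  
█ ██ █  
█  █◎█  
█ @ ◎█  
██████  
Moves: 2
        
        
        
        
        


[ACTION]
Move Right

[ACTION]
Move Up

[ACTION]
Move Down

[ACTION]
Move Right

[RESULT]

██████  
█□ □ █  
█ ██ █  
█  █◎█  
█   +█  
██████  
Moves: 4
        
        
        
        
        


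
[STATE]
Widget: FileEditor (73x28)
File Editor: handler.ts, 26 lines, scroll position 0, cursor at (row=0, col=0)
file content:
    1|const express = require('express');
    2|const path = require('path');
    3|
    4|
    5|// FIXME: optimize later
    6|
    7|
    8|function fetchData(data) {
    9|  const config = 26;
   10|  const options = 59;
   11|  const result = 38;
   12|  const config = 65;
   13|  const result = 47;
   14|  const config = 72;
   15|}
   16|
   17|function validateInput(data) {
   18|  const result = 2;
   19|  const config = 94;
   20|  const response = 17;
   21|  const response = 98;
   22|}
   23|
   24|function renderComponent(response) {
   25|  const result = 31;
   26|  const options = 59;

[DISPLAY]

█onst express = require('express');                                     ▲
const path = require('path');                                           █
                                                                        ░
                                                                        ░
// FIXME: optimize later                                                ░
                                                                        ░
                                                                        ░
function fetchData(data) {                                              ░
  const config = 26;                                                    ░
  const options = 59;                                                   ░
  const result = 38;                                                    ░
  const config = 65;                                                    ░
  const result = 47;                                                    ░
  const config = 72;                                                    ░
}                                                                       ░
                                                                        ░
function validateInput(data) {                                          ░
  const result = 2;                                                     ░
  const config = 94;                                                    ░
  const response = 17;                                                  ░
  const response = 98;                                                  ░
}                                                                       ░
                                                                        ░
function renderComponent(response) {                                    ░
  const result = 31;                                                    ░
  const options = 59;                                                   ░
                                                                        ░
                                                                        ▼


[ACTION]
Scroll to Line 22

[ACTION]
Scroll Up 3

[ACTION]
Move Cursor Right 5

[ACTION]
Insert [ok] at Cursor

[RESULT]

constok█express = require('express');                                   ▲
const path = require('path');                                           █
                                                                        ░
                                                                        ░
// FIXME: optimize later                                                ░
                                                                        ░
                                                                        ░
function fetchData(data) {                                              ░
  const config = 26;                                                    ░
  const options = 59;                                                   ░
  const result = 38;                                                    ░
  const config = 65;                                                    ░
  const result = 47;                                                    ░
  const config = 72;                                                    ░
}                                                                       ░
                                                                        ░
function validateInput(data) {                                          ░
  const result = 2;                                                     ░
  const config = 94;                                                    ░
  const response = 17;                                                  ░
  const response = 98;                                                  ░
}                                                                       ░
                                                                        ░
function renderComponent(response) {                                    ░
  const result = 31;                                                    ░
  const options = 59;                                                   ░
                                                                        ░
                                                                        ▼
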